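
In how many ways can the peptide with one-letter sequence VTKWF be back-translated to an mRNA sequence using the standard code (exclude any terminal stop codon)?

Val: 4 codons.
Thr: 4 codons.
Lys: 2 codons.
Trp: 1 codon.
Phe: 2 codons.
4 × 4 × 2 × 1 × 2 = 64.

64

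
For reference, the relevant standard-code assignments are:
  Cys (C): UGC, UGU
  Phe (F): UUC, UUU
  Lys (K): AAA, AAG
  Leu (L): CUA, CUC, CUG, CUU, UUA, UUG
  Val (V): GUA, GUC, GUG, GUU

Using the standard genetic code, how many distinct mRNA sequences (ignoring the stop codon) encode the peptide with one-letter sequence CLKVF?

192

Cys: 2 codons.
Leu: 6 codons.
Lys: 2 codons.
Val: 4 codons.
Phe: 2 codons.
2 × 6 × 2 × 4 × 2 = 192.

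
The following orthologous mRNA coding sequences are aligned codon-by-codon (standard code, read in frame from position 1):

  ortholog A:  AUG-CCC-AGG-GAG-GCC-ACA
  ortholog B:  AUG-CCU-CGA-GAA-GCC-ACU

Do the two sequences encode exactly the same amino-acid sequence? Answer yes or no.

Codon 1: AUG Met / AUG Met — identical.
Codon 2: CCC Pro / CCU Pro — synonymous.
Codon 3: AGG Arg / CGA Arg — synonymous.
Codon 4: GAG Glu / GAA Glu — synonymous.
Codon 5: GCC Ala / GCC Ala — identical.
Codon 6: ACA Thr / ACU Thr — synonymous.
Nonsynonymous differences: 0 → same protein.

yes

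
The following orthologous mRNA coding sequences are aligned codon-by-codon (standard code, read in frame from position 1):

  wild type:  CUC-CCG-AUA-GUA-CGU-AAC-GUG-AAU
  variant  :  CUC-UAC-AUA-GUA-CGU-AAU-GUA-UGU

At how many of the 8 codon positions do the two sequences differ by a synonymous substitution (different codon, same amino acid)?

2

Codon 1: CUC Leu / CUC Leu — identical.
Codon 2: CCG Pro / UAC Tyr — nonsynonymous.
Codon 3: AUA Ile / AUA Ile — identical.
Codon 4: GUA Val / GUA Val — identical.
Codon 5: CGU Arg / CGU Arg — identical.
Codon 6: AAC Asn / AAU Asn — synonymous.
Codon 7: GUG Val / GUA Val — synonymous.
Codon 8: AAU Asn / UGU Cys — nonsynonymous.
Synonymous differences: 2.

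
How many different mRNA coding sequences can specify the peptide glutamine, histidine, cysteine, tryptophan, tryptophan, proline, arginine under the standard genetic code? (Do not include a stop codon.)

Gln: 2 codons.
His: 2 codons.
Cys: 2 codons.
Trp: 1 codon.
Trp: 1 codon.
Pro: 4 codons.
Arg: 6 codons.
2 × 2 × 2 × 1 × 1 × 4 × 6 = 192.

192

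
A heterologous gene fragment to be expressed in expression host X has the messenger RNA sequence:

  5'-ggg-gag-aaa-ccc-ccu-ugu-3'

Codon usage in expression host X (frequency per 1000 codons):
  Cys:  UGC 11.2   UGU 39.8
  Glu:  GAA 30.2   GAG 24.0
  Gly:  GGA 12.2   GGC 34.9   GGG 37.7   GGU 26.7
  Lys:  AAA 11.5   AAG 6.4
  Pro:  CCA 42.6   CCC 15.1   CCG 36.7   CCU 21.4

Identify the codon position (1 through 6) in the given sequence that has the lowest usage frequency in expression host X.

3

Codon 1 GGG (Gly): 37.7 per 1000.
Codon 2 GAG (Glu): 24.0 per 1000.
Codon 3 AAA (Lys): 11.5 per 1000.
Codon 4 CCC (Pro): 15.1 per 1000.
Codon 5 CCU (Pro): 21.4 per 1000.
Codon 6 UGU (Cys): 39.8 per 1000.
Lowest frequency is 11.5 at codon 3.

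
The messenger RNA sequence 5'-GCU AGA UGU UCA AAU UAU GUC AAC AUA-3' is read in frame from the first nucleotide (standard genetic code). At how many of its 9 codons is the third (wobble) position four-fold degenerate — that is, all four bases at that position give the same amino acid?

3

Codon 1 GCU (Ala): third position 4-fold.
Codon 2 AGA (Arg): third position 2-fold.
Codon 3 UGU (Cys): third position 2-fold.
Codon 4 UCA (Ser): third position 4-fold.
Codon 5 AAU (Asn): third position 2-fold.
Codon 6 UAU (Tyr): third position 2-fold.
Codon 7 GUC (Val): third position 4-fold.
Codon 8 AAC (Asn): third position 2-fold.
Codon 9 AUA (Ile): third position 3-fold.
Four-fold degenerate third positions: 3.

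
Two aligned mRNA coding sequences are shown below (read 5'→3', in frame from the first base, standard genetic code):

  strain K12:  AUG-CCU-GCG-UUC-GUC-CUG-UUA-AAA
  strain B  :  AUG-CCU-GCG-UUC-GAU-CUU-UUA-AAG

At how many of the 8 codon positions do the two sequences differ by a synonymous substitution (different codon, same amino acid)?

Codon 1: AUG Met / AUG Met — identical.
Codon 2: CCU Pro / CCU Pro — identical.
Codon 3: GCG Ala / GCG Ala — identical.
Codon 4: UUC Phe / UUC Phe — identical.
Codon 5: GUC Val / GAU Asp — nonsynonymous.
Codon 6: CUG Leu / CUU Leu — synonymous.
Codon 7: UUA Leu / UUA Leu — identical.
Codon 8: AAA Lys / AAG Lys — synonymous.
Synonymous differences: 2.

2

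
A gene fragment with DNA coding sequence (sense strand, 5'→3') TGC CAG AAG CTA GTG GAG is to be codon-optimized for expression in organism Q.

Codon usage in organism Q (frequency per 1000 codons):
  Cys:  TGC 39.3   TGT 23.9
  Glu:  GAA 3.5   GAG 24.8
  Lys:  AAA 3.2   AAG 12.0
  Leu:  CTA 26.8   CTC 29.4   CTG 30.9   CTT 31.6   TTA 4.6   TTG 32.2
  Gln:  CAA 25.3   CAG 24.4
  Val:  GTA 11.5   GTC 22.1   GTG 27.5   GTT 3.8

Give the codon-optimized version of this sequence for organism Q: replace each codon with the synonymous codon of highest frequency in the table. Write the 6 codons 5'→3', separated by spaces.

Codon 1 (Cys): best is TGC at 39.3.
Codon 2 (Gln): best is CAA at 25.3.
Codon 3 (Lys): best is AAG at 12.0.
Codon 4 (Leu): best is TTG at 32.2.
Codon 5 (Val): best is GTG at 27.5.
Codon 6 (Glu): best is GAG at 24.8.

TGC CAA AAG TTG GTG GAG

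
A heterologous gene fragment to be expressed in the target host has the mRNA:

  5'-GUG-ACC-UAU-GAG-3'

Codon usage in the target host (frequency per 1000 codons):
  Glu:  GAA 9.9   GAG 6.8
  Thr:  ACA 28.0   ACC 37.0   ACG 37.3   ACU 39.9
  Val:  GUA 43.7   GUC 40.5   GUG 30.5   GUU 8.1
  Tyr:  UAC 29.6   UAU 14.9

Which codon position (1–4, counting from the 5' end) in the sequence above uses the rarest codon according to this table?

Codon 1 GUG (Val): 30.5 per 1000.
Codon 2 ACC (Thr): 37.0 per 1000.
Codon 3 UAU (Tyr): 14.9 per 1000.
Codon 4 GAG (Glu): 6.8 per 1000.
Lowest frequency is 6.8 at codon 4.

4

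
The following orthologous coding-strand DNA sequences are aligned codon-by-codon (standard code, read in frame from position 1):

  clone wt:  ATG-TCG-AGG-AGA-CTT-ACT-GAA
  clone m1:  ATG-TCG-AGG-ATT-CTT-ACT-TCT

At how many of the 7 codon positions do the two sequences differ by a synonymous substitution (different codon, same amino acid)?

0

Codon 1: ATG Met / ATG Met — identical.
Codon 2: TCG Ser / TCG Ser — identical.
Codon 3: AGG Arg / AGG Arg — identical.
Codon 4: AGA Arg / ATT Ile — nonsynonymous.
Codon 5: CTT Leu / CTT Leu — identical.
Codon 6: ACT Thr / ACT Thr — identical.
Codon 7: GAA Glu / TCT Ser — nonsynonymous.
Synonymous differences: 0.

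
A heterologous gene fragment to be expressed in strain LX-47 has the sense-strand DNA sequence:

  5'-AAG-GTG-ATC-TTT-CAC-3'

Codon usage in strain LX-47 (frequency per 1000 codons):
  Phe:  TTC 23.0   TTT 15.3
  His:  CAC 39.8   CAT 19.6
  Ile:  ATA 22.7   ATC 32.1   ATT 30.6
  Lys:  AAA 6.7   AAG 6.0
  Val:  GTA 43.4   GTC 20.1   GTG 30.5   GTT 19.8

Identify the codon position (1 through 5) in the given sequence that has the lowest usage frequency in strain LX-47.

1

Codon 1 AAG (Lys): 6.0 per 1000.
Codon 2 GTG (Val): 30.5 per 1000.
Codon 3 ATC (Ile): 32.1 per 1000.
Codon 4 TTT (Phe): 15.3 per 1000.
Codon 5 CAC (His): 39.8 per 1000.
Lowest frequency is 6.0 at codon 1.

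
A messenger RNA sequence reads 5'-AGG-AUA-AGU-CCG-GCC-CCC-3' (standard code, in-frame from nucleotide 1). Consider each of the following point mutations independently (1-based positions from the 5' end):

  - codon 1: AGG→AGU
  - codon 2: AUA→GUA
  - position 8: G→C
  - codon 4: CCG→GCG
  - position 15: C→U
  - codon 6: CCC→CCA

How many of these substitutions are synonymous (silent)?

2

Codon 1: AGG (Arg) → AGU (Ser) — missense.
Codon 2: AUA (Ile) → GUA (Val) — missense.
Codon 3: AGU (Ser) → ACU (Thr) — missense.
Codon 4: CCG (Pro) → GCG (Ala) — missense.
Codon 5: GCC (Ala) → GCU (Ala) — synonymous.
Codon 6: CCC (Pro) → CCA (Pro) — synonymous.
Synonymous: 2 of 6.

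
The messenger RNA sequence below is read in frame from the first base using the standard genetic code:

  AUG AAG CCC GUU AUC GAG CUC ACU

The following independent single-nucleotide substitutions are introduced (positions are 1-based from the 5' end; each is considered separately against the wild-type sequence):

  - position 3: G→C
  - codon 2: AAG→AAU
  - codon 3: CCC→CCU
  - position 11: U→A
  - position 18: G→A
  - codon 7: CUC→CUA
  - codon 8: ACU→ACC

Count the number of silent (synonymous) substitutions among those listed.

4

Codon 1: AUG (Met) → AUC (Ile) — missense.
Codon 2: AAG (Lys) → AAU (Asn) — missense.
Codon 3: CCC (Pro) → CCU (Pro) — synonymous.
Codon 4: GUU (Val) → GAU (Asp) — missense.
Codon 6: GAG (Glu) → GAA (Glu) — synonymous.
Codon 7: CUC (Leu) → CUA (Leu) — synonymous.
Codon 8: ACU (Thr) → ACC (Thr) — synonymous.
Synonymous: 4 of 7.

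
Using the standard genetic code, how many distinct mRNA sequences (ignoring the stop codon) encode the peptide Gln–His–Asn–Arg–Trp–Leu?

Gln: 2 codons.
His: 2 codons.
Asn: 2 codons.
Arg: 6 codons.
Trp: 1 codon.
Leu: 6 codons.
2 × 2 × 2 × 6 × 1 × 6 = 288.

288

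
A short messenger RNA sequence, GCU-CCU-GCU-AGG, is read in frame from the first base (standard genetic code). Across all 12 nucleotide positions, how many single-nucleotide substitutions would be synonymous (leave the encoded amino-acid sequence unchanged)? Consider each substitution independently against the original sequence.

11

Codon 1 (GCU, Ala): 3 synonymous substitutions.
Codon 2 (CCU, Pro): 3 synonymous substitutions.
Codon 3 (GCU, Ala): 3 synonymous substitutions.
Codon 4 (AGG, Arg): 2 synonymous substitutions.
Total: 3 + 3 + 3 + 2 = 11.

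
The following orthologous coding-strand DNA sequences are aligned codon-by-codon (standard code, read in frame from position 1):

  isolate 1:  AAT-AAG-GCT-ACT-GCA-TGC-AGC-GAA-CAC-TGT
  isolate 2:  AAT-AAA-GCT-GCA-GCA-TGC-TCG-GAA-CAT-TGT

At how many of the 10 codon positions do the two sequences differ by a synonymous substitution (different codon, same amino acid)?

3

Codon 1: AAT Asn / AAT Asn — identical.
Codon 2: AAG Lys / AAA Lys — synonymous.
Codon 3: GCT Ala / GCT Ala — identical.
Codon 4: ACT Thr / GCA Ala — nonsynonymous.
Codon 5: GCA Ala / GCA Ala — identical.
Codon 6: TGC Cys / TGC Cys — identical.
Codon 7: AGC Ser / TCG Ser — synonymous.
Codon 8: GAA Glu / GAA Glu — identical.
Codon 9: CAC His / CAT His — synonymous.
Codon 10: TGT Cys / TGT Cys — identical.
Synonymous differences: 3.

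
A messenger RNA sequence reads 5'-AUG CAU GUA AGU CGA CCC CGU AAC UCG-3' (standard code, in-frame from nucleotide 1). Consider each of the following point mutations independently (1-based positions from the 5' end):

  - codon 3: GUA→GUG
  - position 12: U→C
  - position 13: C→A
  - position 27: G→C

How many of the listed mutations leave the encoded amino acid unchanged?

Codon 3: GUA (Val) → GUG (Val) — synonymous.
Codon 4: AGU (Ser) → AGC (Ser) — synonymous.
Codon 5: CGA (Arg) → AGA (Arg) — synonymous.
Codon 9: UCG (Ser) → UCC (Ser) — synonymous.
Synonymous: 4 of 4.

4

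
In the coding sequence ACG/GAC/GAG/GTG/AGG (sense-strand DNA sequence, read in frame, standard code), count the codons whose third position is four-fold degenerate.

Codon 1 ACG (Thr): third position 4-fold.
Codon 2 GAC (Asp): third position 2-fold.
Codon 3 GAG (Glu): third position 2-fold.
Codon 4 GTG (Val): third position 4-fold.
Codon 5 AGG (Arg): third position 2-fold.
Four-fold degenerate third positions: 2.

2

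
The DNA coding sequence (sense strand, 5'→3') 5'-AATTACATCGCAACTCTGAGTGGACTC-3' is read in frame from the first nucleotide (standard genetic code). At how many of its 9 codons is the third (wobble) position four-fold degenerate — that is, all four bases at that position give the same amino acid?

5

Codon 1 AAT (Asn): third position 2-fold.
Codon 2 TAC (Tyr): third position 2-fold.
Codon 3 ATC (Ile): third position 3-fold.
Codon 4 GCA (Ala): third position 4-fold.
Codon 5 ACT (Thr): third position 4-fold.
Codon 6 CTG (Leu): third position 4-fold.
Codon 7 AGT (Ser): third position 2-fold.
Codon 8 GGA (Gly): third position 4-fold.
Codon 9 CTC (Leu): third position 4-fold.
Four-fold degenerate third positions: 5.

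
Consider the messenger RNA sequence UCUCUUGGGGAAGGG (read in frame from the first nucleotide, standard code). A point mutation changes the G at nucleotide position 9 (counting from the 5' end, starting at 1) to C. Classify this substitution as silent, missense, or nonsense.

silent

Position 9 falls in codon 3: GGG → Gly.
After the substitution the codon is GGC → Gly.
Both encode Gly, so the change is synonymous.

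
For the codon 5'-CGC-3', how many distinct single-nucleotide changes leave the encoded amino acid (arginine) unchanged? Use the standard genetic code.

Position 1: none → 0 synonymous.
Position 2: none → 0 synonymous.
Position 3: CGU, CGA, CGG → 3 synonymous.
Total: 0 + 0 + 3 = 3.

3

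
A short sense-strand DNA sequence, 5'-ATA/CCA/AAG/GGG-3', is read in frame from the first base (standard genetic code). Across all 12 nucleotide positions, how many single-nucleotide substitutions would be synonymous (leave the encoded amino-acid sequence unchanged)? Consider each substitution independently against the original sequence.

9

Codon 1 (ATA, Ile): 2 synonymous substitutions.
Codon 2 (CCA, Pro): 3 synonymous substitutions.
Codon 3 (AAG, Lys): 1 synonymous substitution.
Codon 4 (GGG, Gly): 3 synonymous substitutions.
Total: 2 + 3 + 1 + 3 = 9.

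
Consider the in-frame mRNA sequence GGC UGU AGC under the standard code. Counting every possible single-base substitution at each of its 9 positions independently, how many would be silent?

Codon 1 (GGC, Gly): 3 synonymous substitutions.
Codon 2 (UGU, Cys): 1 synonymous substitution.
Codon 3 (AGC, Ser): 1 synonymous substitution.
Total: 3 + 1 + 1 = 5.

5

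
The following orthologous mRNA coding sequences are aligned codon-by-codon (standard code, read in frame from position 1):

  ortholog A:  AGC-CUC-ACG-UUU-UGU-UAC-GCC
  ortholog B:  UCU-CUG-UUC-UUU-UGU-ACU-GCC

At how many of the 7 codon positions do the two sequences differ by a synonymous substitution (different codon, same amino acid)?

Codon 1: AGC Ser / UCU Ser — synonymous.
Codon 2: CUC Leu / CUG Leu — synonymous.
Codon 3: ACG Thr / UUC Phe — nonsynonymous.
Codon 4: UUU Phe / UUU Phe — identical.
Codon 5: UGU Cys / UGU Cys — identical.
Codon 6: UAC Tyr / ACU Thr — nonsynonymous.
Codon 7: GCC Ala / GCC Ala — identical.
Synonymous differences: 2.

2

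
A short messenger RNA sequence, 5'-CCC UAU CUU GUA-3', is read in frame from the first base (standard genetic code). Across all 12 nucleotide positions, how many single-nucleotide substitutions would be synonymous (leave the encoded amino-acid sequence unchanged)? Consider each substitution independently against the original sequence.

Codon 1 (CCC, Pro): 3 synonymous substitutions.
Codon 2 (UAU, Tyr): 1 synonymous substitution.
Codon 3 (CUU, Leu): 3 synonymous substitutions.
Codon 4 (GUA, Val): 3 synonymous substitutions.
Total: 3 + 1 + 3 + 3 = 10.

10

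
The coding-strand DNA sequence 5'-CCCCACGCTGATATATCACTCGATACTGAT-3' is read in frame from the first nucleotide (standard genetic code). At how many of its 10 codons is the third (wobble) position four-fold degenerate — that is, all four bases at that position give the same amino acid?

Codon 1 CCC (Pro): third position 4-fold.
Codon 2 CAC (His): third position 2-fold.
Codon 3 GCT (Ala): third position 4-fold.
Codon 4 GAT (Asp): third position 2-fold.
Codon 5 ATA (Ile): third position 3-fold.
Codon 6 TCA (Ser): third position 4-fold.
Codon 7 CTC (Leu): third position 4-fold.
Codon 8 GAT (Asp): third position 2-fold.
Codon 9 ACT (Thr): third position 4-fold.
Codon 10 GAT (Asp): third position 2-fold.
Four-fold degenerate third positions: 5.

5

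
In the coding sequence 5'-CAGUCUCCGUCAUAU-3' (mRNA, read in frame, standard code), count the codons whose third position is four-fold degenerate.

Codon 1 CAG (Gln): third position 2-fold.
Codon 2 UCU (Ser): third position 4-fold.
Codon 3 CCG (Pro): third position 4-fold.
Codon 4 UCA (Ser): third position 4-fold.
Codon 5 UAU (Tyr): third position 2-fold.
Four-fold degenerate third positions: 3.

3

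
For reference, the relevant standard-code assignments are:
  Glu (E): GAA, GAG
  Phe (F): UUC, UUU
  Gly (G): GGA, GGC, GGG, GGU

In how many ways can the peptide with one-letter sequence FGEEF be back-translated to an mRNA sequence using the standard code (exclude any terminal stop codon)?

64

Phe: 2 codons.
Gly: 4 codons.
Glu: 2 codons.
Glu: 2 codons.
Phe: 2 codons.
2 × 4 × 2 × 2 × 2 = 64.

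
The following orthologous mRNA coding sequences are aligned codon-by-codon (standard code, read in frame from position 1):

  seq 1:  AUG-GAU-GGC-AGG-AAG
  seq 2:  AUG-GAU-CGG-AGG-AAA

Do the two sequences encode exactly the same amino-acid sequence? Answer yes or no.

Codon 1: AUG Met / AUG Met — identical.
Codon 2: GAU Asp / GAU Asp — identical.
Codon 3: GGC Gly / CGG Arg — nonsynonymous.
Codon 4: AGG Arg / AGG Arg — identical.
Codon 5: AAG Lys / AAA Lys — synonymous.
Nonsynonymous differences: 1 → different protein.

no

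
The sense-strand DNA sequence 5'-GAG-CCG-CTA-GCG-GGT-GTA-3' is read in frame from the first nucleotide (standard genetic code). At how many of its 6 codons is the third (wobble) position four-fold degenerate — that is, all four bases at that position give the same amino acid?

Codon 1 GAG (Glu): third position 2-fold.
Codon 2 CCG (Pro): third position 4-fold.
Codon 3 CTA (Leu): third position 4-fold.
Codon 4 GCG (Ala): third position 4-fold.
Codon 5 GGT (Gly): third position 4-fold.
Codon 6 GTA (Val): third position 4-fold.
Four-fold degenerate third positions: 5.

5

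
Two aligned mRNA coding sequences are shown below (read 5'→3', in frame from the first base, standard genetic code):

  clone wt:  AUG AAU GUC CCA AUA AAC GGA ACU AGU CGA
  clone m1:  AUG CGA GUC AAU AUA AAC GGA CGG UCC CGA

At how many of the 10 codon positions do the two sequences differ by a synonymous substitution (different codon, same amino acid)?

Codon 1: AUG Met / AUG Met — identical.
Codon 2: AAU Asn / CGA Arg — nonsynonymous.
Codon 3: GUC Val / GUC Val — identical.
Codon 4: CCA Pro / AAU Asn — nonsynonymous.
Codon 5: AUA Ile / AUA Ile — identical.
Codon 6: AAC Asn / AAC Asn — identical.
Codon 7: GGA Gly / GGA Gly — identical.
Codon 8: ACU Thr / CGG Arg — nonsynonymous.
Codon 9: AGU Ser / UCC Ser — synonymous.
Codon 10: CGA Arg / CGA Arg — identical.
Synonymous differences: 1.

1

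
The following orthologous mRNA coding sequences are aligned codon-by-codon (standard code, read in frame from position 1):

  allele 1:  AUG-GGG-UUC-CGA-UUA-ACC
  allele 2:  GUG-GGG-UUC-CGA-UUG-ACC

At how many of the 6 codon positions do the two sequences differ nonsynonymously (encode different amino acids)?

Codon 1: AUG Met / GUG Val — nonsynonymous.
Codon 2: GGG Gly / GGG Gly — identical.
Codon 3: UUC Phe / UUC Phe — identical.
Codon 4: CGA Arg / CGA Arg — identical.
Codon 5: UUA Leu / UUG Leu — synonymous.
Codon 6: ACC Thr / ACC Thr — identical.
Nonsynonymous differences: 1.

1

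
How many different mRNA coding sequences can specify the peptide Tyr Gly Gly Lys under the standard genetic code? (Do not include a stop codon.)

Tyr: 2 codons.
Gly: 4 codons.
Gly: 4 codons.
Lys: 2 codons.
2 × 4 × 4 × 2 = 64.

64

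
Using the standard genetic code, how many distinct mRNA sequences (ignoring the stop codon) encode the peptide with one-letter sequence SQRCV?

576

Ser: 6 codons.
Gln: 2 codons.
Arg: 6 codons.
Cys: 2 codons.
Val: 4 codons.
6 × 2 × 6 × 2 × 4 = 576.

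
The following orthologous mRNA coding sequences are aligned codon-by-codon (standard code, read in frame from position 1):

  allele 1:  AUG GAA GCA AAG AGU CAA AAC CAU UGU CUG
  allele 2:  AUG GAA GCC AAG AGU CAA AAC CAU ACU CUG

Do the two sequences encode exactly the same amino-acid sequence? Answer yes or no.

Codon 1: AUG Met / AUG Met — identical.
Codon 2: GAA Glu / GAA Glu — identical.
Codon 3: GCA Ala / GCC Ala — synonymous.
Codon 4: AAG Lys / AAG Lys — identical.
Codon 5: AGU Ser / AGU Ser — identical.
Codon 6: CAA Gln / CAA Gln — identical.
Codon 7: AAC Asn / AAC Asn — identical.
Codon 8: CAU His / CAU His — identical.
Codon 9: UGU Cys / ACU Thr — nonsynonymous.
Codon 10: CUG Leu / CUG Leu — identical.
Nonsynonymous differences: 1 → different protein.

no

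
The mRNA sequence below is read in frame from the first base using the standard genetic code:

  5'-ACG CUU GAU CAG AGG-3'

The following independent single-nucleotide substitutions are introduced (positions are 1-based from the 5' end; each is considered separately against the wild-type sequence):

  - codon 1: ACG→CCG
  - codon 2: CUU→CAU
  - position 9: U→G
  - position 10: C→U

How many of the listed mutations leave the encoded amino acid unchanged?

0

Codon 1: ACG (Thr) → CCG (Pro) — missense.
Codon 2: CUU (Leu) → CAU (His) — missense.
Codon 3: GAU (Asp) → GAG (Glu) — missense.
Codon 4: CAG (Gln) → UAG (Stop) — nonsense.
Synonymous: 0 of 4.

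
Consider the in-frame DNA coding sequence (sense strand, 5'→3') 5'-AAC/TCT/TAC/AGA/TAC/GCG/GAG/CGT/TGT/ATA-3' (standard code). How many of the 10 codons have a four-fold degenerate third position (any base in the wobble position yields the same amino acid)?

Codon 1 AAC (Asn): third position 2-fold.
Codon 2 TCT (Ser): third position 4-fold.
Codon 3 TAC (Tyr): third position 2-fold.
Codon 4 AGA (Arg): third position 2-fold.
Codon 5 TAC (Tyr): third position 2-fold.
Codon 6 GCG (Ala): third position 4-fold.
Codon 7 GAG (Glu): third position 2-fold.
Codon 8 CGT (Arg): third position 4-fold.
Codon 9 TGT (Cys): third position 2-fold.
Codon 10 ATA (Ile): third position 3-fold.
Four-fold degenerate third positions: 3.

3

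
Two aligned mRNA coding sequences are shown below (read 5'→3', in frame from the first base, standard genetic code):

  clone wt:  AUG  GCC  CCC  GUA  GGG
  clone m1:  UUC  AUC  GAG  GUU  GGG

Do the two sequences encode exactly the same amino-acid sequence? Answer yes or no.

Codon 1: AUG Met / UUC Phe — nonsynonymous.
Codon 2: GCC Ala / AUC Ile — nonsynonymous.
Codon 3: CCC Pro / GAG Glu — nonsynonymous.
Codon 4: GUA Val / GUU Val — synonymous.
Codon 5: GGG Gly / GGG Gly — identical.
Nonsynonymous differences: 3 → different protein.

no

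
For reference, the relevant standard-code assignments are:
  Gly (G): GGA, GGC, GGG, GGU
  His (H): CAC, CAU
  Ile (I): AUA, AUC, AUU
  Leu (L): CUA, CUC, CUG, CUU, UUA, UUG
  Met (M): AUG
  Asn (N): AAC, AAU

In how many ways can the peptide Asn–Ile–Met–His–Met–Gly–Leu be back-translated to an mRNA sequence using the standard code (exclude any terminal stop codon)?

288

Asn: 2 codons.
Ile: 3 codons.
Met: 1 codon.
His: 2 codons.
Met: 1 codon.
Gly: 4 codons.
Leu: 6 codons.
2 × 3 × 1 × 2 × 1 × 4 × 6 = 288.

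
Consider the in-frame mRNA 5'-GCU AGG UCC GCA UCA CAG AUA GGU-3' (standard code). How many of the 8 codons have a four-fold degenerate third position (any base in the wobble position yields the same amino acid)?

Codon 1 GCU (Ala): third position 4-fold.
Codon 2 AGG (Arg): third position 2-fold.
Codon 3 UCC (Ser): third position 4-fold.
Codon 4 GCA (Ala): third position 4-fold.
Codon 5 UCA (Ser): third position 4-fold.
Codon 6 CAG (Gln): third position 2-fold.
Codon 7 AUA (Ile): third position 3-fold.
Codon 8 GGU (Gly): third position 4-fold.
Four-fold degenerate third positions: 5.

5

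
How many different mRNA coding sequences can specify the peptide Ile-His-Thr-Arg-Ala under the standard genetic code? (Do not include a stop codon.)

Ile: 3 codons.
His: 2 codons.
Thr: 4 codons.
Arg: 6 codons.
Ala: 4 codons.
3 × 2 × 4 × 6 × 4 = 576.

576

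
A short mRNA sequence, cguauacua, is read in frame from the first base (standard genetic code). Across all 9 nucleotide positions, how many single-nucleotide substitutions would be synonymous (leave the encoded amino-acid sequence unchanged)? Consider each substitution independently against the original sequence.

9

Codon 1 (CGU, Arg): 3 synonymous substitutions.
Codon 2 (AUA, Ile): 2 synonymous substitutions.
Codon 3 (CUA, Leu): 4 synonymous substitutions.
Total: 3 + 2 + 4 = 9.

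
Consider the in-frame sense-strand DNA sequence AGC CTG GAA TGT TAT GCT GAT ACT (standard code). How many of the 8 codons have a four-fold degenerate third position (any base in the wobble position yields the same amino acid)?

3

Codon 1 AGC (Ser): third position 2-fold.
Codon 2 CTG (Leu): third position 4-fold.
Codon 3 GAA (Glu): third position 2-fold.
Codon 4 TGT (Cys): third position 2-fold.
Codon 5 TAT (Tyr): third position 2-fold.
Codon 6 GCT (Ala): third position 4-fold.
Codon 7 GAT (Asp): third position 2-fold.
Codon 8 ACT (Thr): third position 4-fold.
Four-fold degenerate third positions: 3.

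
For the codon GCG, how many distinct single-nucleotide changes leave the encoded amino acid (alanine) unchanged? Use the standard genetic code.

Position 1: none → 0 synonymous.
Position 2: none → 0 synonymous.
Position 3: GCU, GCC, GCA → 3 synonymous.
Total: 0 + 0 + 3 = 3.

3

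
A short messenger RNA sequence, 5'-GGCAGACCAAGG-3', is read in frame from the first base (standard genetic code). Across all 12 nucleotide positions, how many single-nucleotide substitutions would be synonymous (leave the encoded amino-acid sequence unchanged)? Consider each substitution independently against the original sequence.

Codon 1 (GGC, Gly): 3 synonymous substitutions.
Codon 2 (AGA, Arg): 2 synonymous substitutions.
Codon 3 (CCA, Pro): 3 synonymous substitutions.
Codon 4 (AGG, Arg): 2 synonymous substitutions.
Total: 3 + 2 + 3 + 2 = 10.

10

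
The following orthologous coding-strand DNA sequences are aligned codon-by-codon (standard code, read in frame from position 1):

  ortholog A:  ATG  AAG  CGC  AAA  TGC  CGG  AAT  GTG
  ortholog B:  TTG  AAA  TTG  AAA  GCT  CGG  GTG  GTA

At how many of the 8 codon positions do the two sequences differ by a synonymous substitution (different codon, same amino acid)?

Codon 1: ATG Met / TTG Leu — nonsynonymous.
Codon 2: AAG Lys / AAA Lys — synonymous.
Codon 3: CGC Arg / TTG Leu — nonsynonymous.
Codon 4: AAA Lys / AAA Lys — identical.
Codon 5: TGC Cys / GCT Ala — nonsynonymous.
Codon 6: CGG Arg / CGG Arg — identical.
Codon 7: AAT Asn / GTG Val — nonsynonymous.
Codon 8: GTG Val / GTA Val — synonymous.
Synonymous differences: 2.

2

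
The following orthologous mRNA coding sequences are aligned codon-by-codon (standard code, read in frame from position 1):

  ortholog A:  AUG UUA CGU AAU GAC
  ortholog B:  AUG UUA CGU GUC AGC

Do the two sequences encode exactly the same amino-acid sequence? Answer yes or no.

no

Codon 1: AUG Met / AUG Met — identical.
Codon 2: UUA Leu / UUA Leu — identical.
Codon 3: CGU Arg / CGU Arg — identical.
Codon 4: AAU Asn / GUC Val — nonsynonymous.
Codon 5: GAC Asp / AGC Ser — nonsynonymous.
Nonsynonymous differences: 2 → different protein.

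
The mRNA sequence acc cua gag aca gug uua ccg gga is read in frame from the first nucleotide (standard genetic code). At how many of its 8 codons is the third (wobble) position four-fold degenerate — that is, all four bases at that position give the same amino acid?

6

Codon 1 ACC (Thr): third position 4-fold.
Codon 2 CUA (Leu): third position 4-fold.
Codon 3 GAG (Glu): third position 2-fold.
Codon 4 ACA (Thr): third position 4-fold.
Codon 5 GUG (Val): third position 4-fold.
Codon 6 UUA (Leu): third position 2-fold.
Codon 7 CCG (Pro): third position 4-fold.
Codon 8 GGA (Gly): third position 4-fold.
Four-fold degenerate third positions: 6.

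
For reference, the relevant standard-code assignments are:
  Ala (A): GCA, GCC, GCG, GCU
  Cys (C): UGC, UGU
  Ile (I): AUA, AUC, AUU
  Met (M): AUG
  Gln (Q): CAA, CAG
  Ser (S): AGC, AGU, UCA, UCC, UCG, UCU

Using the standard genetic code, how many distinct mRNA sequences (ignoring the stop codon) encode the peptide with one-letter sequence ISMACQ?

Ile: 3 codons.
Ser: 6 codons.
Met: 1 codon.
Ala: 4 codons.
Cys: 2 codons.
Gln: 2 codons.
3 × 6 × 1 × 4 × 2 × 2 = 288.

288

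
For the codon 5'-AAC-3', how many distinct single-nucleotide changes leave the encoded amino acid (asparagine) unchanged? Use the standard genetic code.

1

Position 1: none → 0 synonymous.
Position 2: none → 0 synonymous.
Position 3: AAT → 1 synonymous.
Total: 0 + 0 + 1 = 1.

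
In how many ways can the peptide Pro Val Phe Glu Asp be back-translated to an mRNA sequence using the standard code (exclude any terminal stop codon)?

Pro: 4 codons.
Val: 4 codons.
Phe: 2 codons.
Glu: 2 codons.
Asp: 2 codons.
4 × 4 × 2 × 2 × 2 = 128.

128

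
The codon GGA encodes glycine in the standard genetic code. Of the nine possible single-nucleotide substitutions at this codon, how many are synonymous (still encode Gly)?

Position 1: none → 0 synonymous.
Position 2: none → 0 synonymous.
Position 3: GGU, GGC, GGG → 3 synonymous.
Total: 0 + 0 + 3 = 3.

3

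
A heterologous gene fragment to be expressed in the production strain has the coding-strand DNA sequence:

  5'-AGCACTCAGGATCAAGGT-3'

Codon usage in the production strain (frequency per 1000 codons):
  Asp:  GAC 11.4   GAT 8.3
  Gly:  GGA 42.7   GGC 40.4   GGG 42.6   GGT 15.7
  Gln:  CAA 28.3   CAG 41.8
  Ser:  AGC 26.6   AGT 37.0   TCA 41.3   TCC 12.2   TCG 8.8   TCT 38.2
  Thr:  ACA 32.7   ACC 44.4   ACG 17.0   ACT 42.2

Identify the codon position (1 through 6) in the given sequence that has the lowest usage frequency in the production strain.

4

Codon 1 AGC (Ser): 26.6 per 1000.
Codon 2 ACT (Thr): 42.2 per 1000.
Codon 3 CAG (Gln): 41.8 per 1000.
Codon 4 GAT (Asp): 8.3 per 1000.
Codon 5 CAA (Gln): 28.3 per 1000.
Codon 6 GGT (Gly): 15.7 per 1000.
Lowest frequency is 8.3 at codon 4.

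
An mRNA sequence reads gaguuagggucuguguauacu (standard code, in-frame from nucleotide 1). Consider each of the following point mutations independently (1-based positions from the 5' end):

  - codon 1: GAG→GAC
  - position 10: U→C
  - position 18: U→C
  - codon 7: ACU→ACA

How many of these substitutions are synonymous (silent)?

Codon 1: GAG (Glu) → GAC (Asp) — missense.
Codon 4: UCU (Ser) → CCU (Pro) — missense.
Codon 6: UAU (Tyr) → UAC (Tyr) — synonymous.
Codon 7: ACU (Thr) → ACA (Thr) — synonymous.
Synonymous: 2 of 4.

2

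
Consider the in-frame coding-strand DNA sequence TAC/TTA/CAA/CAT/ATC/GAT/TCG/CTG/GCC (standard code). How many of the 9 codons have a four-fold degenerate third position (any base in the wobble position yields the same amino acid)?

Codon 1 TAC (Tyr): third position 2-fold.
Codon 2 TTA (Leu): third position 2-fold.
Codon 3 CAA (Gln): third position 2-fold.
Codon 4 CAT (His): third position 2-fold.
Codon 5 ATC (Ile): third position 3-fold.
Codon 6 GAT (Asp): third position 2-fold.
Codon 7 TCG (Ser): third position 4-fold.
Codon 8 CTG (Leu): third position 4-fold.
Codon 9 GCC (Ala): third position 4-fold.
Four-fold degenerate third positions: 3.

3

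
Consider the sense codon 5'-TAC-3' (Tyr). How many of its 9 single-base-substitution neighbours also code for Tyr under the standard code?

1

Position 1: none → 0 synonymous.
Position 2: none → 0 synonymous.
Position 3: TAT → 1 synonymous.
Total: 0 + 0 + 1 = 1.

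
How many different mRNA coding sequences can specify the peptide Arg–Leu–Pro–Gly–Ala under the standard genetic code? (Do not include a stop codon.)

2304

Arg: 6 codons.
Leu: 6 codons.
Pro: 4 codons.
Gly: 4 codons.
Ala: 4 codons.
6 × 6 × 4 × 4 × 4 = 2304.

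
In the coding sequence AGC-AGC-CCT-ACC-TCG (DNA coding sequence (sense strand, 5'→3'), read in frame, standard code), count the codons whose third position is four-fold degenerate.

3

Codon 1 AGC (Ser): third position 2-fold.
Codon 2 AGC (Ser): third position 2-fold.
Codon 3 CCT (Pro): third position 4-fold.
Codon 4 ACC (Thr): third position 4-fold.
Codon 5 TCG (Ser): third position 4-fold.
Four-fold degenerate third positions: 3.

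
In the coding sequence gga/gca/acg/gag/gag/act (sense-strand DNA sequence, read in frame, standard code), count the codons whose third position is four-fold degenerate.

Codon 1 GGA (Gly): third position 4-fold.
Codon 2 GCA (Ala): third position 4-fold.
Codon 3 ACG (Thr): third position 4-fold.
Codon 4 GAG (Glu): third position 2-fold.
Codon 5 GAG (Glu): third position 2-fold.
Codon 6 ACT (Thr): third position 4-fold.
Four-fold degenerate third positions: 4.

4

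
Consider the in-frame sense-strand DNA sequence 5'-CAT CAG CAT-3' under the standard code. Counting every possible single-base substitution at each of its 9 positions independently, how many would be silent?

3

Codon 1 (CAT, His): 1 synonymous substitution.
Codon 2 (CAG, Gln): 1 synonymous substitution.
Codon 3 (CAT, His): 1 synonymous substitution.
Total: 1 + 1 + 1 = 3.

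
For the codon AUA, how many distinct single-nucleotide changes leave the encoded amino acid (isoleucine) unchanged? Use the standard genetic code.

Position 1: none → 0 synonymous.
Position 2: none → 0 synonymous.
Position 3: AUU, AUC → 2 synonymous.
Total: 0 + 0 + 2 = 2.

2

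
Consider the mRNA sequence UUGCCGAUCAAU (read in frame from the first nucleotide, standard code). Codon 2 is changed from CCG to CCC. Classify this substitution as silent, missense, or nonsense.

silent

Position 6 falls in codon 2: CCG → Pro.
After the substitution the codon is CCC → Pro.
Both encode Pro, so the change is synonymous.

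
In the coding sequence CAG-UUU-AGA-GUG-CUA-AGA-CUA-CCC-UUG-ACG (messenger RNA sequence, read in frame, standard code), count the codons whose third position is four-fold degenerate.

Codon 1 CAG (Gln): third position 2-fold.
Codon 2 UUU (Phe): third position 2-fold.
Codon 3 AGA (Arg): third position 2-fold.
Codon 4 GUG (Val): third position 4-fold.
Codon 5 CUA (Leu): third position 4-fold.
Codon 6 AGA (Arg): third position 2-fold.
Codon 7 CUA (Leu): third position 4-fold.
Codon 8 CCC (Pro): third position 4-fold.
Codon 9 UUG (Leu): third position 2-fold.
Codon 10 ACG (Thr): third position 4-fold.
Four-fold degenerate third positions: 5.

5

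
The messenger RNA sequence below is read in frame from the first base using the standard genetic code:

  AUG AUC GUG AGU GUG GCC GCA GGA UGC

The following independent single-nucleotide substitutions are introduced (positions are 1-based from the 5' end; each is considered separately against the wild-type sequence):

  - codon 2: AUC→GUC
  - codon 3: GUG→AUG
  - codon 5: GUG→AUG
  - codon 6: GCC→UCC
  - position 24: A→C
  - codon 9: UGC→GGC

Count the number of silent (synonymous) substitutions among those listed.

Codon 2: AUC (Ile) → GUC (Val) — missense.
Codon 3: GUG (Val) → AUG (Met) — missense.
Codon 5: GUG (Val) → AUG (Met) — missense.
Codon 6: GCC (Ala) → UCC (Ser) — missense.
Codon 8: GGA (Gly) → GGC (Gly) — synonymous.
Codon 9: UGC (Cys) → GGC (Gly) — missense.
Synonymous: 1 of 6.

1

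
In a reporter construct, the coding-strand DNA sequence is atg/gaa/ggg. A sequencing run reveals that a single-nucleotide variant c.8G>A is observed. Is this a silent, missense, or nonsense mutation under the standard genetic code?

missense

Position 8 falls in codon 3: GGG → Gly.
After the substitution the codon is GAG → Glu.
Gly ≠ Glu, so this is a missense mutation.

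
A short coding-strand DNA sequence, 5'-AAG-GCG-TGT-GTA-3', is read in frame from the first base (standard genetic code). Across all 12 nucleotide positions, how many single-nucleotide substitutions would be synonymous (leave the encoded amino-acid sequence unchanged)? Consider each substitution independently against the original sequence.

8

Codon 1 (AAG, Lys): 1 synonymous substitution.
Codon 2 (GCG, Ala): 3 synonymous substitutions.
Codon 3 (TGT, Cys): 1 synonymous substitution.
Codon 4 (GTA, Val): 3 synonymous substitutions.
Total: 1 + 3 + 1 + 3 = 8.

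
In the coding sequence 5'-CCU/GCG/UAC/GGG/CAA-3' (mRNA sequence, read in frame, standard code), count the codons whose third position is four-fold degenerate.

Codon 1 CCU (Pro): third position 4-fold.
Codon 2 GCG (Ala): third position 4-fold.
Codon 3 UAC (Tyr): third position 2-fold.
Codon 4 GGG (Gly): third position 4-fold.
Codon 5 CAA (Gln): third position 2-fold.
Four-fold degenerate third positions: 3.

3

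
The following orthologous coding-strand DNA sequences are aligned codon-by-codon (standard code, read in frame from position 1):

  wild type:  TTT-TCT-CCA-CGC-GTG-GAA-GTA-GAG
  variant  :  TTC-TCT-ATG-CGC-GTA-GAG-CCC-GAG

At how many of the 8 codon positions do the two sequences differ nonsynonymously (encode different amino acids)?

2

Codon 1: TTT Phe / TTC Phe — synonymous.
Codon 2: TCT Ser / TCT Ser — identical.
Codon 3: CCA Pro / ATG Met — nonsynonymous.
Codon 4: CGC Arg / CGC Arg — identical.
Codon 5: GTG Val / GTA Val — synonymous.
Codon 6: GAA Glu / GAG Glu — synonymous.
Codon 7: GTA Val / CCC Pro — nonsynonymous.
Codon 8: GAG Glu / GAG Glu — identical.
Nonsynonymous differences: 2.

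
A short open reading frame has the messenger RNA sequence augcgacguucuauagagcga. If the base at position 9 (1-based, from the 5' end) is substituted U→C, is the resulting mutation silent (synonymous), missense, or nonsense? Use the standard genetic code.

Position 9 falls in codon 3: CGU → Arg.
After the substitution the codon is CGC → Arg.
Both encode Arg, so the change is synonymous.

silent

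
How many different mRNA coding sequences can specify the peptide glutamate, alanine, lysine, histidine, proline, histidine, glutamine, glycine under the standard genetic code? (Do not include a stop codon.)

Glu: 2 codons.
Ala: 4 codons.
Lys: 2 codons.
His: 2 codons.
Pro: 4 codons.
His: 2 codons.
Gln: 2 codons.
Gly: 4 codons.
2 × 4 × 2 × 2 × 4 × 2 × 2 × 4 = 2048.

2048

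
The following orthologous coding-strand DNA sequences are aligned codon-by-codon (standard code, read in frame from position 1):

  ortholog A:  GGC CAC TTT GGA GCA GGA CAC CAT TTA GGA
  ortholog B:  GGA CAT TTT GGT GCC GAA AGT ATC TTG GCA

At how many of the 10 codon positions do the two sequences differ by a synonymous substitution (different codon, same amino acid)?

5

Codon 1: GGC Gly / GGA Gly — synonymous.
Codon 2: CAC His / CAT His — synonymous.
Codon 3: TTT Phe / TTT Phe — identical.
Codon 4: GGA Gly / GGT Gly — synonymous.
Codon 5: GCA Ala / GCC Ala — synonymous.
Codon 6: GGA Gly / GAA Glu — nonsynonymous.
Codon 7: CAC His / AGT Ser — nonsynonymous.
Codon 8: CAT His / ATC Ile — nonsynonymous.
Codon 9: TTA Leu / TTG Leu — synonymous.
Codon 10: GGA Gly / GCA Ala — nonsynonymous.
Synonymous differences: 5.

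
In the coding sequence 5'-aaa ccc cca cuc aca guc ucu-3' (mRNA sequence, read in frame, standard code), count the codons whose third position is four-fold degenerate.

6

Codon 1 AAA (Lys): third position 2-fold.
Codon 2 CCC (Pro): third position 4-fold.
Codon 3 CCA (Pro): third position 4-fold.
Codon 4 CUC (Leu): third position 4-fold.
Codon 5 ACA (Thr): third position 4-fold.
Codon 6 GUC (Val): third position 4-fold.
Codon 7 UCU (Ser): third position 4-fold.
Four-fold degenerate third positions: 6.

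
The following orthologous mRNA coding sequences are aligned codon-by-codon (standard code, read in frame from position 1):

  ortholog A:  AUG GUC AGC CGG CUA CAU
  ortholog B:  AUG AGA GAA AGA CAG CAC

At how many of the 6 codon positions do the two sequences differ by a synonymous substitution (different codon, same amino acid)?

2

Codon 1: AUG Met / AUG Met — identical.
Codon 2: GUC Val / AGA Arg — nonsynonymous.
Codon 3: AGC Ser / GAA Glu — nonsynonymous.
Codon 4: CGG Arg / AGA Arg — synonymous.
Codon 5: CUA Leu / CAG Gln — nonsynonymous.
Codon 6: CAU His / CAC His — synonymous.
Synonymous differences: 2.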